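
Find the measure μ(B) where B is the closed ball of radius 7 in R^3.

V_3(7) = π^(3/2) · (7)^3 / Γ(3/2 + 1) = 1372·π/3 ≈ 1436.76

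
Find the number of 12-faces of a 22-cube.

Number of 12-faces = C(22,12) · 2^(22-12) = 646646 · 1024 = 662165504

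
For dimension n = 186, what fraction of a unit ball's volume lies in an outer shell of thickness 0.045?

1 - (1-0.045)^186 ≈ 0.999809 ≈ 99.9809%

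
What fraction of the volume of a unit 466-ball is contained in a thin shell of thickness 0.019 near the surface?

1 - (1-0.019)^466 ≈ 0.999869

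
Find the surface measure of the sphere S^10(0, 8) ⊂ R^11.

S = n·V_n(r)/r = 11·V_11(8)/8 (volume-to-surface relation), giving 68719476736·π^5/945 ≈ 2.22535e+10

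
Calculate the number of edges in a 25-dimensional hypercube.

The 25-cube has n·2^(n-1) = 25·2^24 = 25·16777216 = 419430400 edges.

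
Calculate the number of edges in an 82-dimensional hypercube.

An n-cube has n·2^(n-1) edges. With n = 82: 82·2417851639229258349412352 = 198263834416799184651812864.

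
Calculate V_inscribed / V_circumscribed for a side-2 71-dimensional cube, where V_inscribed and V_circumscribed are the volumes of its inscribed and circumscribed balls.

V_in / V_out = (r_in/r_out)^71 = (1/√71)^71 = 71^(-71/2) ≈ 1.9069e-66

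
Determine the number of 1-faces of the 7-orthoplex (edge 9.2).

f_1(7-orthoplex) = 2^2 · (7 choose 2) = 84.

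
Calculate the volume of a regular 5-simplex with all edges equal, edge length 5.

V_5 = √(6) · 5^5 / (5! · 2^(5/2)) ≈ 11.2764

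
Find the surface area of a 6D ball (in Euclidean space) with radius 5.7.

S_6(5.7) = 2·π^(6/2)·(5.7)^5 / Γ(6/2) ≈ 186562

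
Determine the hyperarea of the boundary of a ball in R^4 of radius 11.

S = n·V_n(r)/r = 4·V_4(11)/11 (volume-to-surface relation), giving 2662·π^2 ≈ 26272.9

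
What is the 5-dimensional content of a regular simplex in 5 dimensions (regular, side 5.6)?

V_5 = √(6) · 5.6^5 / (5! · 2^(5/2)) ≈ 19.8728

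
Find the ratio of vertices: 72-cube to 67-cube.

The 72-cube has 2^72 = 4722366482869645213696 vertices. The 67-cube has 2^67 = 147573952589676412928 vertices. Ratio: 4722366482869645213696/147573952589676412928 = 32.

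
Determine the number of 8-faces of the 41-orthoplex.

An n-cross-polytope has 2^(k+1)·C(n,k+1) k-faces. Here 2^9·C(41,9) = 512·350343565 = 179375905280.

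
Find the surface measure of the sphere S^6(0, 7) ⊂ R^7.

S = n·V_n(r)/r = 7·V_7(7)/7 (volume-to-surface relation), giving 1882384·π^3/15 ≈ 3.89105e+06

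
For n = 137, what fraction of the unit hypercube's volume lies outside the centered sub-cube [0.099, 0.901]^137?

Shell fraction = 1 - (1-0.198)^137 ≈ 1 - 7.445e-14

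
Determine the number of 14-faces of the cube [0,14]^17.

f_14(17-cube) = (17 choose 14) · 2^3 = 5440.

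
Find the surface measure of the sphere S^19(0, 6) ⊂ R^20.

S_20(6) = 2·π^(20/2)·(6)^19 / Γ(20/2) = 117546246144·π^10/35 ≈ 3.14514e+14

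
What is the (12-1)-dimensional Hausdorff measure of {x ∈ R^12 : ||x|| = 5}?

The surface area of an n-ball is 2π^(n/2) r^(n-1) / Γ(n/2). For n=12, r=5: 9765625·π^6/12 ≈ 7.82381e+08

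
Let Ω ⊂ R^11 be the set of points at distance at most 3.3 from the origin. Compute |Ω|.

Volume = π^{11/2}·(3.3)^11/Γ(13/2) ≈ 952266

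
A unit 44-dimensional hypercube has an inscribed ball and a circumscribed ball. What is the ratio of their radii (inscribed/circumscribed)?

r_in = 1/2 (half the side); r_out = 1√44/2 (half the diagonal). Ratio = 1/√44 ≈ 0.150756.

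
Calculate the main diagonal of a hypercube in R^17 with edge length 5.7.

Diagonal = √17 · 5.7 ≈ 23.5017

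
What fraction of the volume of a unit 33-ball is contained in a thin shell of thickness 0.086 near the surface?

1 - (1-0.086)^33 ≈ 0.948569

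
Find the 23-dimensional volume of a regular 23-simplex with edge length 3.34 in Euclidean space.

V_23 = √(24) · 3.34^23 / (23! · 2^(23/2)) ≈ 7.27671e-14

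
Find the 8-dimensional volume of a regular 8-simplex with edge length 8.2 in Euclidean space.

V = (8.2^8 / 8!) · √((8+1) / 2^8) ≈ 95.0586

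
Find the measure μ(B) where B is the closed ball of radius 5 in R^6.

Volume = π^{6/2}·(5)^6/Γ(4) = 15625·π^3/6 ≈ 80745.5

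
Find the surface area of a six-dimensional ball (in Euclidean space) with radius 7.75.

S = n·V_n(r)/r = 6·V_6(7.75)/7.75 (volume-to-surface relation), giving 866878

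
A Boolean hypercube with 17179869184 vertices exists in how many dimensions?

The n-cube has 2^n vertices, and 17179869184 = 2^34, so n = 34.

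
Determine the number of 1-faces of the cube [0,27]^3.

Number of 1-faces = C(3,1) · 2^(3-1) = 3 · 4 = 12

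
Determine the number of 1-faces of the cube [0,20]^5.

Choose 1 of 5 axes to span the face (C(5,1) = 5 ways), then fix each of the remaining 4 coordinates at one of its two extreme values (2^4 = 16 ways): 5·16 = 80.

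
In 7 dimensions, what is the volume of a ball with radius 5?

V = 250000·π^3/21 ≈ 369122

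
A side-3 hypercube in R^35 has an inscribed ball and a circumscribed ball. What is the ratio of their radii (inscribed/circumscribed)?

Ratio = (s/2)/(s√35/2) = 35^(-1/2) ≈ 0.169031.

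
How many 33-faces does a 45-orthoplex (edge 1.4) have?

Number of 33-faces = 2^(33+1) · C(45,33+1) = 17179869184 · 10150595910 = 174385909873445437440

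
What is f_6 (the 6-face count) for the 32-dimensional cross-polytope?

Each 6-face is the convex hull of 7 vertices, one chosen as ±e_i from each of 7 distinct axes: 2^7·C(32,7) = 430829568.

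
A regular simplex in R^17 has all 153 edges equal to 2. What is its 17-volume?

V = (2^17 / 17!) · √((17+1) / 2^17) ≈ 4.3184e-12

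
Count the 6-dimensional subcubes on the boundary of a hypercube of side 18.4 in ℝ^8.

An n-cube has C(n,k)·2^(n-k) k-faces. Here C(8,6)·2^2 = 28·4 = 112.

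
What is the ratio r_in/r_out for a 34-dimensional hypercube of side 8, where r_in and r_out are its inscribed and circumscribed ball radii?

Ratio = (s/2)/(s√34/2) = 34^(-1/2) ≈ 0.171499.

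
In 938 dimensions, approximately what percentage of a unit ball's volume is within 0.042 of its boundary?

1 - (1-0.042)^938 ≈ 1 - 3.318e-18 ≈ 100.000000%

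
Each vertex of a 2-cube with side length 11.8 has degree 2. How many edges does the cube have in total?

The 2-cube has n·2^(n-1) = 2·2^1 = 2·2 = 4 edges.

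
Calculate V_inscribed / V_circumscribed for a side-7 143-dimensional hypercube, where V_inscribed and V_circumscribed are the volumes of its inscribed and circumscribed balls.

The radii are 7/2 and 7√143/2, so the volume ratio is (1/√143)^143 = 143^{-143/2} ≈ 7.8248e-155.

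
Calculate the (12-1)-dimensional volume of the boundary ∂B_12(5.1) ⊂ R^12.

|∂B_12(5.1)| ≈ 9.72792e+08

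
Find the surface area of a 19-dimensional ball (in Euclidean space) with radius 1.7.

S = n·V_n(r)/r = 19·V_19(1.7)/1.7 (volume-to-surface relation), giving 12457.2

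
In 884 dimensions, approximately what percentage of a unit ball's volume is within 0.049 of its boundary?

1 - (1-0.049)^884 ≈ 1 - 5.147e-20 ≈ 100.000000%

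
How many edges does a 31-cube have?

Each of the 2^31 = 2147483648 vertices has degree 31; total edges = 31·2^31/2 = 33285996544.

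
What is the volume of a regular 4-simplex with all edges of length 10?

V_4 = √(5) · 10^4 / (4! · 2^(4/2)) ≈ 232.924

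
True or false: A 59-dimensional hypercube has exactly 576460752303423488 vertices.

True. The 59-cube has 2^59 = 576460752303423488 vertices.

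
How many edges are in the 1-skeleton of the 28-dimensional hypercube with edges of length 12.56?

An n-cube has n·2^(n-1) edges. With n = 28: 28·134217728 = 3758096384.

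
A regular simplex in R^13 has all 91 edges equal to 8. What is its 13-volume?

V = (8^13 / 13!) · √((13+1) / 2^13) ≈ 3.64971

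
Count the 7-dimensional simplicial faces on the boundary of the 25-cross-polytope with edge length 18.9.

An n-cross-polytope has 2^(k+1)·C(n,k+1) k-faces. Here 2^8·C(25,8) = 256·1081575 = 276883200.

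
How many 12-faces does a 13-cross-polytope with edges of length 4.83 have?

Each 12-face is the convex hull of 13 vertices, one chosen as ±e_i from each of 13 distinct axes: 2^13·C(13,13) = 8192.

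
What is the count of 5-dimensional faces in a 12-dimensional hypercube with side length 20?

An n-cube has C(n,k)·2^(n-k) k-faces. Here C(12,5)·2^7 = 792·128 = 101376.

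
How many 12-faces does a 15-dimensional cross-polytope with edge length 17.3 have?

An n-cross-polytope has 2^(k+1)·C(n,k+1) k-faces. Here 2^13·C(15,13) = 8192·105 = 860160.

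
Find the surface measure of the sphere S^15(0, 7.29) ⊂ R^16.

The surface area of an n-ball is 2π^(n/2) r^(n-1) / Γ(n/2). For n=16, r=7.29: 3.28633e+13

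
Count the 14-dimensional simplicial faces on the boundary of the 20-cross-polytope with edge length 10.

Each 14-face is the convex hull of 15 vertices, one chosen as ±e_i from each of 15 distinct axes: 2^15·C(20,15) = 508035072.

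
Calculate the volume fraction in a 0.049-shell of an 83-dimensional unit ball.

V(inner)/V(outer) = ((1-0.049)/1)^83 ≈ 0.01545, so the shell fraction is 0.984548.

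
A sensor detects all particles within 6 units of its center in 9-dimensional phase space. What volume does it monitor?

V_9(6) = π^(9/2) · (6)^9 / Γ(9/2 + 1) = 11943936·π^4/35 ≈ 3.32414e+07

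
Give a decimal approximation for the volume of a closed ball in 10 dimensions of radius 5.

Volume = π^{10/2}·(5)^10/Γ(6) = 1953125·π^5/24 ≈ 2.49039e+07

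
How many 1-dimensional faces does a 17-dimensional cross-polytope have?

An n-cross-polytope has 2^(k+1)·C(n,k+1) k-faces. Here 2^2·C(17,2) = 4·136 = 544.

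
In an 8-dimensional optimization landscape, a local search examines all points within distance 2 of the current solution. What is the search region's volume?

The n-ball volume is π^(n/2)·r^n/Γ(n/2+1). With n=8, r=2: V = 32·π^4/3 ≈ 1039.03.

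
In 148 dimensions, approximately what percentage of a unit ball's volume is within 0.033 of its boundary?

1 - (1-0.033)^148 ≈ 0.993032 ≈ 99.30%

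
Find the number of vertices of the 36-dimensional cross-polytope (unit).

The vertices are ±e_1, ..., ±e_36, so there are 2·36 = 72.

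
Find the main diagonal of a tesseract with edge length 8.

Diagonal = √4 · 8 = 16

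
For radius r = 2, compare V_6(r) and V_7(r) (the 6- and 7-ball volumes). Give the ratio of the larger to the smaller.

V_6(2) ≈ 330.734, V_7(2) ≈ 604.77. The 7-ball is larger by a factor of 1.829.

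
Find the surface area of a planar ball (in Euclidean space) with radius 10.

S_2(10) = 2·π^(2/2)·(10)^1 / Γ(2/2) = 2πr = 2π·10 ≈ 62.8319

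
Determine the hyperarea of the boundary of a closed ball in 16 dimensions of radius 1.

S = n·V_n(r)/r = 16·V_16(1)/1 (volume-to-surface relation), giving π^8/2520 ≈ 3.76529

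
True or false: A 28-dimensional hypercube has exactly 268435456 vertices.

True. The 28-cube has 2^28 = 268435456 vertices.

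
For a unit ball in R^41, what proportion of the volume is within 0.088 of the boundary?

1 - (1-0.088)^41 ≈ 0.977102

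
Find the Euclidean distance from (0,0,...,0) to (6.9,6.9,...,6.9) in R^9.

d = √(6.9² + 6.9² + ... + 6.9²) [9 terms] = √(9·6.9²) = 6.9√9 = 20.7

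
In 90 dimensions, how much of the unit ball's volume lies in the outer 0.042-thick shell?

1 - (1-0.042)^90 ≈ 0.978967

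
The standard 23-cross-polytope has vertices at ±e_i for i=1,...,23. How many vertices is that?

The vertices are ±e_1, ..., ±e_23, so there are 2·23 = 46.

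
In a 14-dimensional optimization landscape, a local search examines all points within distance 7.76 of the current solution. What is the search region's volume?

V_14(7.76) = π^(14/2) · (7.76)^14 / Γ(14/2 + 1) ≈ 1.72061e+12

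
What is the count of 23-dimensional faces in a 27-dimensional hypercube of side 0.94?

f_23(27-cube) = (27 choose 23) · 2^4 = 280800.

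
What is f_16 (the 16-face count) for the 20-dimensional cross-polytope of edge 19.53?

An n-cross-polytope has 2^(k+1)·C(n,k+1) k-faces. Here 2^17·C(20,17) = 131072·1140 = 149422080.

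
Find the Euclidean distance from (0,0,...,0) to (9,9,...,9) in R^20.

The space diagonal of an n-cube of side s is s√n. Here 9·√20 ≈ 40.2492.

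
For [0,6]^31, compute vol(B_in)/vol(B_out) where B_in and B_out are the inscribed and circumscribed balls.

V_in/V_out = n^(-n/2) = 31^(-31/2) ≈ 7.65409e-24.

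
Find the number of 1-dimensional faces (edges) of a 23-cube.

Each of the 2^23 = 8388608 vertices has degree 23; total edges = 23·2^23/2 = 96468992.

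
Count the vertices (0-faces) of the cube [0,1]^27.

An n-cube has 2^n vertices; for n = 27 that is 2^27 = 134217728.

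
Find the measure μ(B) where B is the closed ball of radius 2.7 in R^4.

Volume = π^{4/2}·(2.7)^4/Γ(3) ≈ 262.256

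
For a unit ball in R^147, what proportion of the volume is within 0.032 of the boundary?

Shell fraction = 1 - (1-0.032)^147 ≈ 0.991612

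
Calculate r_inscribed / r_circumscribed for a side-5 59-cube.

r_in / r_out = (5/2) / (5√59/2) = 1/√59 ≈ 0.130189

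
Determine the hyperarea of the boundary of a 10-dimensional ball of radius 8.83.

The surface area of an n-ball is 2π^(n/2) r^(n-1) / Γ(n/2). For n=10, r=8.83: 8.32175e+09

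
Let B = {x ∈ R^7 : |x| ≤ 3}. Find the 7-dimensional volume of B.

The n-ball volume is π^(n/2)·r^n/Γ(n/2+1). With n=7, r=3: V = 11664·π^3/35 ≈ 10333.1.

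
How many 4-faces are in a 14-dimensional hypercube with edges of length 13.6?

An n-cube has C(n,k)·2^(n-k) k-faces. Here C(14,4)·2^10 = 1001·1024 = 1025024.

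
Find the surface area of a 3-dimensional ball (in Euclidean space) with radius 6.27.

S_3(6.27) = 2·π^(3/2)·(6.27)^2 / Γ(3/2) = 4πr² = 4π·(6.27)² ≈ 494.02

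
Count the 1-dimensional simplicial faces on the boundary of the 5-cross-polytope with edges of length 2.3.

f_1(5-orthoplex) = 2^2 · (5 choose 2) = 40.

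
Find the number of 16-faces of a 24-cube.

f_16(24-cube) = (24 choose 16) · 2^8 = 188280576.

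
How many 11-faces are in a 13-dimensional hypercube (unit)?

Choose 11 of 13 axes to span the face (C(13,11) = 78 ways), then fix each of the remaining 2 coordinates at one of its two extreme values (2^2 = 4 ways): 78·4 = 312.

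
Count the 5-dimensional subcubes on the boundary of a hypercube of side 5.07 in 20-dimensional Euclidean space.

An n-cube has C(n,k)·2^(n-k) k-faces. Here C(20,5)·2^15 = 15504·32768 = 508035072.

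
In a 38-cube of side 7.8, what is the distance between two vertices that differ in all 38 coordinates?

d = √(7.8² + 7.8² + ... + 7.8²) [38 terms] = √(38·7.8²) = 7.8√38 ≈ 48.0824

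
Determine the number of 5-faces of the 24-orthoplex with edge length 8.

Each 5-face is the convex hull of 6 vertices, one chosen as ±e_i from each of 6 distinct axes: 2^6·C(24,6) = 8614144.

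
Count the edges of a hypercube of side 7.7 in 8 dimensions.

An n-cube has n·2^(n-1) edges. With n = 8: 8·128 = 1024.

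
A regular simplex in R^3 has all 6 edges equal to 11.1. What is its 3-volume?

Volume = (√2/12) · 11.1³ = 161.177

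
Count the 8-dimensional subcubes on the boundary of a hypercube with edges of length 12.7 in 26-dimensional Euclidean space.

An n-cube has C(n,k)·2^(n-k) k-faces. Here C(26,8)·2^18 = 1562275·262144 = 409541017600.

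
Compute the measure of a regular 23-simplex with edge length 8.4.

Volume = 8.4^23 · √(24/2^23) / 23! ≈ 0.000118629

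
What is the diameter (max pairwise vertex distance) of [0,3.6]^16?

d = √(3.6² + 3.6² + ... + 3.6²) [16 terms] = √(16·3.6²) = 3.6√16 = 14.4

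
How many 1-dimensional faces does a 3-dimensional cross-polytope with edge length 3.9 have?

f_1(3-orthoplex) = 2^2 · (3 choose 2) = 12.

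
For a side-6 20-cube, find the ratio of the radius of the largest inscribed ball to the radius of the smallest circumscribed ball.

r_in / r_out = (6/2) / (6√20/2) = 1/√20 ≈ 0.223607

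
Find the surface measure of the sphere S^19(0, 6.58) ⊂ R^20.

S = n·V_n(r)/r = 20·V_20(6.58)/6.58 (volume-to-surface relation), giving 1.81576e+15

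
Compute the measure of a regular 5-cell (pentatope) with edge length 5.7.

V = (5.7^4 / 4!) · √((4+1) / 2^4) ≈ 24.5874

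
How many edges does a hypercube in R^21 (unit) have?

The 21-cube has n·2^(n-1) = 21·2^20 = 21·1048576 = 22020096 edges.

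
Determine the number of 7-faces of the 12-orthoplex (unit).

Each 7-face is the convex hull of 8 vertices, one chosen as ±e_i from each of 8 distinct axes: 2^8·C(12,8) = 126720.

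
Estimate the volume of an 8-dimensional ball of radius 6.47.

The n-ball volume is π^(n/2)·r^n/Γ(n/2+1). With n=8, r=6.47: V ≈ 1.2463e+07.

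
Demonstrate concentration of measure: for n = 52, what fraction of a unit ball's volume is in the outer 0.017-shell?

1 - (1-0.017)^52 ≈ 0.590001 ≈ 59.00%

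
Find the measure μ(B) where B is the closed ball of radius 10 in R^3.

Volume = π^{3/2}·(10)^3/Γ(5/2) = 4000·π/3 ≈ 4188.79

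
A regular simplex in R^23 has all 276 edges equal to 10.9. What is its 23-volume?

For a regular n-simplex with edge a, V = (a^n / n!)·√((n+1)/2^n). With a=10.9, n=23: V ≈ 0.0474871.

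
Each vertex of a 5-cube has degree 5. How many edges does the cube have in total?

Number of 1-faces = C(5,1)·2^(5-1) = 5·16 = 80.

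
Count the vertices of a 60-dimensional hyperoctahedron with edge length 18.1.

The 60-dimensional cross-polytope has 2n = 2·60 = 120 vertices.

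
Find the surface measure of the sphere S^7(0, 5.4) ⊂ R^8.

The surface area of an n-ball is 2π^(n/2) r^(n-1) / Γ(n/2). For n=8, r=5.4: 4.34745e+06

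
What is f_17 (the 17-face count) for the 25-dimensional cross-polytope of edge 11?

Each 17-face is the convex hull of 18 vertices, one chosen as ±e_i from each of 18 distinct axes: 2^18·C(25,18) = 126012620800.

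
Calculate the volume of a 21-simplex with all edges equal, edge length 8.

Volume = 8^21 · √(22/2^21) / 21! ≈ 0.000584712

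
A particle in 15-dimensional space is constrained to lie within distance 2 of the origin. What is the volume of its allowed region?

V_15(2) = π^(15/2) · (2)^15 / Γ(15/2 + 1) = 8388608·π^7/2027025 ≈ 12499.1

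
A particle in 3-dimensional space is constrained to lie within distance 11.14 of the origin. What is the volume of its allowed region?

The n-ball volume is π^(n/2)·r^n/Γ(n/2+1). With n=3, r=11.14: V ≈ 5790.87.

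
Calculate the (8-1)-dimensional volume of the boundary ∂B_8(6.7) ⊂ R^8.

The surface area of an n-ball is 2π^(n/2) r^(n-1) / Γ(n/2). For n=8, r=6.7: 1.96789e+07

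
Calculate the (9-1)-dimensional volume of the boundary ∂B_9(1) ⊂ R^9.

S_9(1) = 2·π^(9/2)·(1)^8 / Γ(9/2) = 32·π^4/105 ≈ 29.6866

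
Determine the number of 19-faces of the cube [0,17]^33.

An n-cube has C(n,k)·2^(n-k) k-faces. Here C(33,19)·2^14 = 818809200·16384 = 13415369932800.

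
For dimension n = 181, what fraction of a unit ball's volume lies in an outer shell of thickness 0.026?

1 - (1-0.026)^181 ≈ 0.991505 ≈ 99.15%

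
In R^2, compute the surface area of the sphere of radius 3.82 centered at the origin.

S = n·V_n(r)/r = 2·V_2(3.82)/3.82 (volume-to-surface relation), giving 2πr = 2π·3.82 ≈ 24.0018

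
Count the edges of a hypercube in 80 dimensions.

An n-cube has n·2^(n-1) edges. With n = 80: 80·604462909807314587353088 = 48357032784585166988247040.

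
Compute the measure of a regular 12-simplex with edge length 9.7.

For a regular n-simplex with edge a, V = (a^n / n!)·√((n+1)/2^n). With a=9.7, n=12: V ≈ 81.6048.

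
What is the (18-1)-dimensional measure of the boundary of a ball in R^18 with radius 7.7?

S = n·V_n(r)/r = 18·V_18(7.7)/7.7 (volume-to-surface relation), giving 1.7386e+15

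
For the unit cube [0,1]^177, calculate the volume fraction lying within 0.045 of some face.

Shell fraction = 1 - (1-0.09)^177 ≈ 0.9999999437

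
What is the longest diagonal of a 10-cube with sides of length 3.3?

d = √(3.3² + 3.3² + ... + 3.3²) [10 terms] = √(10·3.3²) = 3.3√10 ≈ 10.4355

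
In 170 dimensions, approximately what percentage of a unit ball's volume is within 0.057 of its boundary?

1 - (1-0.057)^170 ≈ 0.999954 ≈ 99.995355%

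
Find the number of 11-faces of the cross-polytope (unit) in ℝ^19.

Number of 11-faces = 2^(11+1) · C(19,11+1) = 4096 · 50388 = 206389248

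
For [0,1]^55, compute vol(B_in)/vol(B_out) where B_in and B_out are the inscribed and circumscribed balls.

V_in / V_out = (r_in/r_out)^55 = (1/√55)^55 = 55^(-55/2) ≈ 1.38047e-48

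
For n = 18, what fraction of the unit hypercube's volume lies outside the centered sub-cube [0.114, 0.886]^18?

1 - (1 - 2·0.114)^18 = 1 - 0.772^18 ≈ 0.990513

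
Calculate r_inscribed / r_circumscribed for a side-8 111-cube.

r_in / r_out = (8/2) / (8√111/2) = 1/√111 ≈ 0.0949158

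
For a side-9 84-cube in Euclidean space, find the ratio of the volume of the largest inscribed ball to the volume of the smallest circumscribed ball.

V_in/V_out = n^(-n/2) = 84^(-84/2) ≈ 1.5145e-81.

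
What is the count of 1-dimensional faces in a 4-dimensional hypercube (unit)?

Number of 1-faces = C(4,1) · 2^(4-1) = 4 · 8 = 32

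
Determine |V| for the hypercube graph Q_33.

Each vertex is a binary string of length 33, so there are 2^33 = 8589934592.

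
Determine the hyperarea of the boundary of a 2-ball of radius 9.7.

S = n·V_n(r)/r = 2·V_2(9.7)/9.7 (volume-to-surface relation), giving 2πr = 2π·9.7 ≈ 60.9469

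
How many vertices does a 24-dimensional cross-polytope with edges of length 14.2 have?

An n-cross-polytope has 2^(k+1)·C(n,k+1) k-faces. Here 2^1·C(24,1) = 2·24 = 48.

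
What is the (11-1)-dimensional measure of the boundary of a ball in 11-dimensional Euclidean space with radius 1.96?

S_11(1.96) = 2·π^(11/2)·(1.96)^10 / Γ(11/2) ≈ 17340.4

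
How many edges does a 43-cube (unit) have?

Each of the 2^43 = 8796093022208 vertices has degree 43; total edges = 43·2^43/2 = 189115999977472.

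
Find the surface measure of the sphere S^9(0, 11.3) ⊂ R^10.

S = n·V_n(r)/r = 10·V_10(11.3)/11.3 (volume-to-surface relation), giving 7.6608e+10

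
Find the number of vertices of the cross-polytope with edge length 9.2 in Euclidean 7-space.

f_0(7-orthoplex) = 2^1 · (7 choose 1) = 14.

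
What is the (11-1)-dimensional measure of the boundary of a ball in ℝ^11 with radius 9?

The surface area of an n-ball is 2π^(n/2) r^(n-1) / Γ(n/2). For n=11, r=9: 8264970432·π^5/35 ≈ 7.22641e+10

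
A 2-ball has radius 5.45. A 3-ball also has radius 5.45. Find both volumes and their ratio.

V_2(5.45) ≈ 93.3132. V_3(5.45) ≈ 678.076. Ratio V_2/V_3 ≈ 0.1376.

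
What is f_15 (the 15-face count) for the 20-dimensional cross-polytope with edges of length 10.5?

Number of 15-faces = 2^(15+1) · C(20,15+1) = 65536 · 4845 = 317521920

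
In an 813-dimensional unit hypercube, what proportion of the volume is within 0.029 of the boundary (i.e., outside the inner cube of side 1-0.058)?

Shell fraction = 1 - (1-0.058)^813 ≈ 1 - 8.005e-22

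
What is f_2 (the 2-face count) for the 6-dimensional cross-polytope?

Each 2-face is the convex hull of 3 vertices, one chosen as ±e_i from each of 3 distinct axes: 2^3·C(6,3) = 160.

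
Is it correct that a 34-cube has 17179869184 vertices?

True. The 34-cube has 2^34 = 17179869184 vertices.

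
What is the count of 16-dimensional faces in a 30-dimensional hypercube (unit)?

Choose 16 of 30 axes to span the face (C(30,16) = 145422675 ways), then fix each of the remaining 14 coordinates at one of its two extreme values (2^14 = 16384 ways): 145422675·16384 = 2382605107200.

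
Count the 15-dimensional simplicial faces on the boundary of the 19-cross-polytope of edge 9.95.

An n-cross-polytope has 2^(k+1)·C(n,k+1) k-faces. Here 2^16·C(19,16) = 65536·969 = 63504384.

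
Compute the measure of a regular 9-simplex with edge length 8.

V = (8^9 / 9!) · √((9+1) / 2^9) ≈ 51.6906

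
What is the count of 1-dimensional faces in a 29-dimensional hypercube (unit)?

Choose 1 of 29 axes to span the face (C(29,1) = 29 ways), then fix each of the remaining 28 coordinates at one of its two extreme values (2^28 = 268435456 ways): 29·268435456 = 7784628224.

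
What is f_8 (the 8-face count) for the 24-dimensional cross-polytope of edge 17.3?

An n-cross-polytope has 2^(k+1)·C(n,k+1) k-faces. Here 2^9·C(24,9) = 512·1307504 = 669442048.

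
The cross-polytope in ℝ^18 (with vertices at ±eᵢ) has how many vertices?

The vertices are ±e_1, ..., ±e_18, so there are 2·18 = 36.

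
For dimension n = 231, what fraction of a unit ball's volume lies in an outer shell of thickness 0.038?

1 - (1-0.038)^231 ≈ 0.99987 ≈ 99.9870%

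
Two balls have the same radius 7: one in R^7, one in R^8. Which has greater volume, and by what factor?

V_7(7) ≈ 3.89105e+06, V_8(7) ≈ 2.33977e+07. The 8-ball is larger by a factor of 6.013.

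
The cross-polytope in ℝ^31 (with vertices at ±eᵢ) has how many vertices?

The vertices are ±e_1, ..., ±e_31, so there are 2·31 = 62.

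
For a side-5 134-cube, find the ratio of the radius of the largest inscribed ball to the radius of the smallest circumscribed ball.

Ratio = (s/2)/(s√134/2) = 134^(-1/2) ≈ 0.0863868.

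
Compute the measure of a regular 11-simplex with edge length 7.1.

V_11 = √(12) · 7.1^11 / (11! · 2^(11/2)) ≈ 4.43212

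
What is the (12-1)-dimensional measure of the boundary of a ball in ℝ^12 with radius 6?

S_12(6) = 2·π^(12/2)·(6)^11 / Γ(12/2) = 30233088·π^6/5 ≈ 5.81315e+09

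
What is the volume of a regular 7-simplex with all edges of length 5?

For a regular n-simplex with edge a, V = (a^n / n!)·√((n+1)/2^n). With a=5, n=7: V ≈ 3.87525.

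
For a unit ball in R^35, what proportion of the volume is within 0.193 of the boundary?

V(inner)/V(outer) = ((1-0.193)/1)^35 ≈ 0.0005503, so the shell fraction is 0.99945.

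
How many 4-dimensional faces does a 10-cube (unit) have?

An n-cube has C(n,k)·2^(n-k) k-faces. Here C(10,4)·2^6 = 210·64 = 13440.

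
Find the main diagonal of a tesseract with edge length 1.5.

Diagonal = √4 · 1.5 = 3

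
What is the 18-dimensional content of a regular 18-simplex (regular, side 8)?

V = (8^18 / 18!) · √((18+1) / 2^18) ≈ 0.0239544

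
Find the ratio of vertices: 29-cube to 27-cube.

The 29-cube has 2^29 = 536870912 vertices. The 27-cube has 2^27 = 134217728 vertices. Ratio: 536870912/134217728 = 4.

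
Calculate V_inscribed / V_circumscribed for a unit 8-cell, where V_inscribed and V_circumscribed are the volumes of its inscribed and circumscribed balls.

Volume scales as r^n, and r_in/r_out = 1/√4, giving (1/√4)^4 ≈ 0.0625.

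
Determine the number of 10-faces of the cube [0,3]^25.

An n-cube has C(n,k)·2^(n-k) k-faces. Here C(25,10)·2^15 = 3268760·32768 = 107110727680.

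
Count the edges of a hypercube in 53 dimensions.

The 53-cube has n·2^(n-1) = 53·2^52 = 53·4503599627370496 = 238690780250636288 edges.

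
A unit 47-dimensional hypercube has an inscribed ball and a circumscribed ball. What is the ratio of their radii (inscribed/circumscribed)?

Ratio = (s/2)/(s√47/2) = 47^(-1/2) ≈ 0.145865.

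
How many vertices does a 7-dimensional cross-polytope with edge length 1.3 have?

An n-cross-polytope has 2n vertices; here n = 7, giving 14.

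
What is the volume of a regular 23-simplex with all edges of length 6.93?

Volume = 6.93^23 · √(24/2^23) / 23! ≈ 1.42112e-06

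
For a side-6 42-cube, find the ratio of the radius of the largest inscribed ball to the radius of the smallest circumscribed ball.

r_in = 6/2 (half the side); r_out = 6√42/2 (half the diagonal). Ratio = 1/√42 ≈ 0.154303.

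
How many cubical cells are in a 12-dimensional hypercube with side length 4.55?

f_3(12-cube) = (12 choose 3) · 2^9 = 112640.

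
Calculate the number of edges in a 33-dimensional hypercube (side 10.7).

Number of 1-faces = C(33,1)·2^(33-1) = 33·4294967296 = 141733920768.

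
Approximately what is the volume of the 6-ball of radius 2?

V_6(2) = π^(6/2) · (2)^6 / Γ(6/2 + 1) = 32·π^3/3 ≈ 330.734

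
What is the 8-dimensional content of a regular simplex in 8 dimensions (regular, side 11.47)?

For a regular n-simplex with edge a, V = (a^n / n!)·√((n+1)/2^n). With a=11.47, n=8: V ≈ 1393.12.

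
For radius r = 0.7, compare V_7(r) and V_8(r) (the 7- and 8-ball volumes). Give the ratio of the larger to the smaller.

V_7(0.7) ≈ 0.389105, V_8(0.7) ≈ 0.233977. The 7-ball is larger by a factor of 1.663.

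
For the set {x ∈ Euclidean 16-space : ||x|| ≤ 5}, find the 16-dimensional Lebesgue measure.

V = 30517578125·π^8/8064 ≈ 3.59086e+10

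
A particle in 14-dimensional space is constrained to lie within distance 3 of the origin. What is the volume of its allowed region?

V_14(3) = π^(14/2) · (3)^14 / Γ(14/2 + 1) = 531441·π^7/560 ≈ 2.86626e+06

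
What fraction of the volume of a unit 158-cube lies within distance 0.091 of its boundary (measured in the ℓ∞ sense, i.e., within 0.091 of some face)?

The inner cube has side 1-2·0.091 = 0.818 and volume (0.818)^158 ≈ 1.641e-14, so the shell holds 1 - 1.641e-14 of the volume.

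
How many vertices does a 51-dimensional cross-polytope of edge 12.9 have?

Number of vertices = 2n = 102.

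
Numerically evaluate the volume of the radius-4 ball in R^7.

Volume = π^{7/2}·(4)^7/Γ(9/2) = 262144·π^3/105 ≈ 77410.6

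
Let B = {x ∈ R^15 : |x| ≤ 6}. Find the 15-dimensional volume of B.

Volume = π^{15/2}·(6)^15/Γ(17/2) = 1486016741376·π^7/25025 ≈ 1.79349e+11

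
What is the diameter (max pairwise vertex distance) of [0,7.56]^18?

d = √(7.56² + 7.56² + ... + 7.56²) [18 terms] = √(18·7.56²) = 7.56√18 ≈ 32.0744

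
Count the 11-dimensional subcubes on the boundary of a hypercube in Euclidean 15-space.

f_11(15-cube) = (15 choose 11) · 2^4 = 21840.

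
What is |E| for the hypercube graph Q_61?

An n-cube has n·2^(n-1) edges. With n = 61: 61·1152921504606846976 = 70328211781017665536.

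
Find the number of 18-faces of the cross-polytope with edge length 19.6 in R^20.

An n-cross-polytope has 2^(k+1)·C(n,k+1) k-faces. Here 2^19·C(20,19) = 524288·20 = 10485760.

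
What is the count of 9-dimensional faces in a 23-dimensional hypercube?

f_9(23-cube) = (23 choose 9) · 2^14 = 13388840960.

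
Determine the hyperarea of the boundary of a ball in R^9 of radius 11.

|∂B_9(11)| = 6859484192·π^4/105 ≈ 6.36358e+09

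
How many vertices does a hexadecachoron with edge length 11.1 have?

Number of 0-faces = 2^(0+1) · C(4,0+1) = 2 · 4 = 8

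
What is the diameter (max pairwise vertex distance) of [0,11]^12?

||(11,11,...,11)|| = √(12)·11 ≈ 38.1051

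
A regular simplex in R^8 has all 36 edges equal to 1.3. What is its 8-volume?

V_8 = √(9) · 1.3^8 / (8! · 2^(8/2)) ≈ 3.79339e-05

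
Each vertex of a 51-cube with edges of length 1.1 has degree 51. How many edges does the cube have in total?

An n-cube has n·2^(n-1) edges. With n = 51: 51·1125899906842624 = 57420895248973824.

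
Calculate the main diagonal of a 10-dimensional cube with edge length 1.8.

||(1.8,1.8,...,1.8)|| = √(10)·1.8 ≈ 5.6921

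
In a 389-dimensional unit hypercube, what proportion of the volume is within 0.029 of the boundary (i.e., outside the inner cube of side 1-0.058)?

1 - (1 - 2·0.029)^389 = 1 - 0.942^389 ≈ 1 - 8.05e-11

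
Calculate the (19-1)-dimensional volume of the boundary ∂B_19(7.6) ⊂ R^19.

S_19(7.6) = 2·π^(19/2)·(7.6)^18 / Γ(19/2) ≈ 6.33848e+15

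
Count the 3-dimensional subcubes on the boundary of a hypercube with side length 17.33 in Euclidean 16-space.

An n-cube has C(n,k)·2^(n-k) k-faces. Here C(16,3)·2^13 = 560·8192 = 4587520.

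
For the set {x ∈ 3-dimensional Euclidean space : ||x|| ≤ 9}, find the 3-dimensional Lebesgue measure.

Volume = π^{3/2}·(9)^3/Γ(5/2) = 972·π ≈ 3053.63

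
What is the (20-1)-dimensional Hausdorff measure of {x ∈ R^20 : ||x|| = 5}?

S = n·V_n(r)/r = 20·V_20(5)/5 (volume-to-surface relation), giving 3814697265625·π^10/36288 ≈ 9.84455e+12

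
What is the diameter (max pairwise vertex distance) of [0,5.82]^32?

||(5.82,5.82,...,5.82)|| = √(32)·5.82 ≈ 32.9229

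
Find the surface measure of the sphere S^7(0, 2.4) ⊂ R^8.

|∂B_8(2.4)| ≈ 14892.1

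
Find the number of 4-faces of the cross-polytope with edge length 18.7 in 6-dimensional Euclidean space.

Each 4-face is the convex hull of 5 vertices, one chosen as ±e_i from each of 5 distinct axes: 2^5·C(6,5) = 192.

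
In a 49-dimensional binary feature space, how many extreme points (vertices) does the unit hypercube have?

The 49-cube has 2^49 = 562949953421312 vertices.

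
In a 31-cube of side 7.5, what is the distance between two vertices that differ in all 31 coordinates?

The space diagonal of an n-cube of side s is s√n. Here 7.5·√31 ≈ 41.7582.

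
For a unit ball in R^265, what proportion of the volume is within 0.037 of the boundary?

V(inner)/V(outer) = ((1-0.037)/1)^265 ≈ 4.581e-05, so the shell fraction is 0.999954.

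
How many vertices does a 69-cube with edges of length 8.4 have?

Number of vertices = 2^69 = 590295810358705651712.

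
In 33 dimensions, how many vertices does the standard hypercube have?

Each vertex is a binary string of length 33, so there are 2^33 = 8589934592.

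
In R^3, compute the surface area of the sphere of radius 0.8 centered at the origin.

The surface area of an n-ball is 2π^(n/2) r^(n-1) / Γ(n/2). For n=3, r=0.8: 4πr² = 4π·(0.8)² ≈ 8.04248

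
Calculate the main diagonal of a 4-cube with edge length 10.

||(10,10,...,10)|| = √(4)·10 = 20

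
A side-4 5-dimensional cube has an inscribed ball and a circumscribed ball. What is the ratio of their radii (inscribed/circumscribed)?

For an n-cube of any side s, the inradius is s/2 and the circumradius is s√n/2, so the ratio is 1/√5 ≈ 0.447214.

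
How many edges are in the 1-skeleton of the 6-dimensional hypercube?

The 6-cube has n·2^(n-1) = 6·2^5 = 6·32 = 192 edges.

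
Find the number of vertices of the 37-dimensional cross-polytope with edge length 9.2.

The 37-dimensional cross-polytope has 2n = 2·37 = 74 vertices.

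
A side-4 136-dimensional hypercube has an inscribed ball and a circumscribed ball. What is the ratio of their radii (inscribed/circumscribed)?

r_in = 4/2 (half the side); r_out = 4√136/2 (half the diagonal). Ratio = 1/√136 ≈ 0.0857493.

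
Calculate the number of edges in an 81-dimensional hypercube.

An n-cube has n·2^(n-1) edges. With n = 81: 81·1208925819614629174706176 = 97922991388784963151200256.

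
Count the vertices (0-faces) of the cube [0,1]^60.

Each vertex is a binary string of length 60, so there are 2^60 = 1152921504606846976.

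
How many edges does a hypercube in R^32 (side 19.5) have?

An n-cube has n·2^(n-1) edges. With n = 32: 32·2147483648 = 68719476736.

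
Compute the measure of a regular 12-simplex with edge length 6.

V_12 = √(13) · 6^12 / (12! · 2^(12/2)) ≈ 0.256018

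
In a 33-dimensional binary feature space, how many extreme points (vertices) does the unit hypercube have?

Number of vertices = 2^33 = 8589934592.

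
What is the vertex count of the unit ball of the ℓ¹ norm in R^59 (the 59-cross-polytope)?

The vertices are ±e_1, ..., ±e_59, so there are 2·59 = 118.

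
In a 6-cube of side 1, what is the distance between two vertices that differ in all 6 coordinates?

||(1,1,...,1)|| = √(6)·1 ≈ 2.44949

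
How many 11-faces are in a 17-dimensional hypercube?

An n-cube has C(n,k)·2^(n-k) k-faces. Here C(17,11)·2^6 = 12376·64 = 792064.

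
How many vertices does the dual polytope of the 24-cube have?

Number of vertices = 2n = 48.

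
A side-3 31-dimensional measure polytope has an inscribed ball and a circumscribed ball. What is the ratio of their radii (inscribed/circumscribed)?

r_in = 3/2 (half the side); r_out = 3√31/2 (half the diagonal). Ratio = 1/√31 ≈ 0.179605.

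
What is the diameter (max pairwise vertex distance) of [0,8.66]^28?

||(8.66,8.66,...,8.66)|| = √(28)·8.66 ≈ 45.8244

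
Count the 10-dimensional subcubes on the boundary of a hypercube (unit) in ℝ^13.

f_10(13-cube) = (13 choose 10) · 2^3 = 2288.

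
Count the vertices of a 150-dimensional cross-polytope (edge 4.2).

The 150-dimensional cross-polytope has 2n = 2·150 = 300 vertices.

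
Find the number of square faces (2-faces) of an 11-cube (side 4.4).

Choose 2 of 11 axes to span the face (C(11,2) = 55 ways), then fix each of the remaining 9 coordinates at one of its two extreme values (2^9 = 512 ways): 55·512 = 28160.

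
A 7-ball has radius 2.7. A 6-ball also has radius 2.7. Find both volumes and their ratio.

V_7(2.7) ≈ 4942.27. V_6(2.7) ≈ 2002.08. Ratio V_7/V_6 ≈ 2.469.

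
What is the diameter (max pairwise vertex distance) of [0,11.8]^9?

The space diagonal of an n-cube of side s is s√n. Here 11.8·√9 = 35.4.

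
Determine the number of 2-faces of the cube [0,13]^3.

Choose 2 of 3 axes to span the face (C(3,2) = 3 ways), then fix each of the remaining 1 coordinate at one of its two extreme values (2^1 = 2 ways): 3·2 = 6.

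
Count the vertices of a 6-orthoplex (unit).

The 6-dimensional cross-polytope has 2n = 2·6 = 12 vertices.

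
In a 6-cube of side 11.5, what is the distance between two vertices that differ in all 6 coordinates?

||(11.5,11.5,...,11.5)|| = √(6)·11.5 ≈ 28.1691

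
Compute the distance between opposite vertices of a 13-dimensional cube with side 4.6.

The space diagonal of an n-cube of side s is s√n. Here 4.6·√13 ≈ 16.5855.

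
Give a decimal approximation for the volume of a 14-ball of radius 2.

V = 1024·π^7/315 ≈ 9818.35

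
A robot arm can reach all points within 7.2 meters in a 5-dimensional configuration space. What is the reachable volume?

The n-ball volume is π^(n/2)·r^n/Γ(n/2+1). With n=5, r=7.2: V ≈ 101850.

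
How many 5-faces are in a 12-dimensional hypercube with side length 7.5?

An n-cube has C(n,k)·2^(n-k) k-faces. Here C(12,5)·2^7 = 792·128 = 101376.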